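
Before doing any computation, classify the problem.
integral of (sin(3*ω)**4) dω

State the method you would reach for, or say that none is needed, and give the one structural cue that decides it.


Method: a trigonometric identity — an even power like sin(3*ω)**4 flattens under the half-angle identity into first-degree cosines you can integrate directly.


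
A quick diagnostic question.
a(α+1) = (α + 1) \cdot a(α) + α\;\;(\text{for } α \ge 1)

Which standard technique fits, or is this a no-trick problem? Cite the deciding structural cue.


Diagnosis: a summation factor — because the multiplier α + 1 is index-dependent, divide through by its running product and sum the resulting differences.


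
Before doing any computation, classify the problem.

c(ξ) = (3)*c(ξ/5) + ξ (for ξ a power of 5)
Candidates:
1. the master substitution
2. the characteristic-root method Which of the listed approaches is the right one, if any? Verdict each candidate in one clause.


Method: the master substitution — the argument ξ/5 divides the index by 5; the standard ξ = 5^m substitution converts it to a constant-shift recurrence.
- the master substitution: a fit — the right tool for this form.
- the characteristic-root method — a divided-index call is not the fixed-shift linear shape that characteristic roots solve.


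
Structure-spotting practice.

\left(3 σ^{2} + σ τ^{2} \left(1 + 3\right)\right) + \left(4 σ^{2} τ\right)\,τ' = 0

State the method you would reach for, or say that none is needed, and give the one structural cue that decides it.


Verdict: the exact-equation method — equality of cross partials is the green light — assemble the potential function term by term.


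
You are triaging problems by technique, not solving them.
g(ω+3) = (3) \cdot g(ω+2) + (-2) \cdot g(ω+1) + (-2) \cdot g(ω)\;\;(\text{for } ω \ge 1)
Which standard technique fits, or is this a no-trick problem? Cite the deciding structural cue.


Best approach: the characteristic-root method — the recurrence is linear and homogeneous with constant coefficients, so the ansatz r^ω turns it into a polynomial equation for r.


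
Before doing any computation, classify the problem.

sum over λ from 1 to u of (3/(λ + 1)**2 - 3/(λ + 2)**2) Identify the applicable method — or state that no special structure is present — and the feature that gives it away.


Diagnosis: telescoping — difference-of-shifts structure (each term adds 3/(λ + 1)**2, then subtracts its one-index-advanced value, which the following term adds back) leaves only the first and last pieces standing.


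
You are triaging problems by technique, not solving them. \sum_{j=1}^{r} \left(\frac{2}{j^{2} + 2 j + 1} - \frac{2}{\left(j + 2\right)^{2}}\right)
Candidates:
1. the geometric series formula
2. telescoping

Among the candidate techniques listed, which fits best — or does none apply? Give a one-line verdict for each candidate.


Technique: telescoping — the generic term is a one-step difference of \frac{2}{j^{2} + 2 j + 1}, so partial sums shortcut to endpoint evaluation.
- the geometric series formula — consecutive terms are not related by a fixed multiplier.
- telescoping: applicable, and directly so.


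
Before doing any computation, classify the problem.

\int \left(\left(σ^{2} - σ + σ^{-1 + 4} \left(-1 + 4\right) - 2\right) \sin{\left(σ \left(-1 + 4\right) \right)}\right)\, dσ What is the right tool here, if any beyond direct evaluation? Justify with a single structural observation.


Verdict: integration by parts — a polynomial factor (σ^{2} - σ + σ^{-1 + 4} \left(-1 + 4\right) - 2) multiplies \sin{\left(σ \left(-1 + 4\right) \right)}; differentiating (σ^{2} - σ + σ^{-1 + 4} \left(-1 + 4\right) - 2) lowers its degree while \sin{\left(σ \left(-1 + 4\right) \right)} integrates cleanly, so parts wins.


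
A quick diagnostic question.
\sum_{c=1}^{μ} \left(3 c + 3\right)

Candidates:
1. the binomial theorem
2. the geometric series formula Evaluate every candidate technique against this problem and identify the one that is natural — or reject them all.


Verdict: no special technique — this is bookkeeping, not technique: standard formulas for sums of constant-multiple powers of c apply termwise.
- the binomial theorem: there is no pair of bases whose matched powers would reassemble into a single binomial power.
- the geometric series formula — there is no constant term-to-term ratio.


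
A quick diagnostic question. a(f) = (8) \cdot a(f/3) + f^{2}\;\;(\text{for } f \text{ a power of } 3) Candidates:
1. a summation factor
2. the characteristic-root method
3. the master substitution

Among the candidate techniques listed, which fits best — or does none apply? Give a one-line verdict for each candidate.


Verdict: the master substitution — the argument shrinks by the factor 3, so measure the index on a logarithmic scale and the recursion becomes a shift.
- a summation factor — a divided-index call is outside the fixed-shift first-order family a summation factor normalizes.
- the characteristic-root method: a divided-index call is not the fixed-shift linear shape that characteristic roots solve.
- the master substitution: yes, a natural case for it.


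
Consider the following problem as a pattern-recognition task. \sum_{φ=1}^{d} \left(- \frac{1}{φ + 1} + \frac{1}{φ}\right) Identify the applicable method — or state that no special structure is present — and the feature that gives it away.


Verdict: telescoping — a difference of consecutive values of one function (\frac{1}{φ} at one index and the next) — telescoping by construction.


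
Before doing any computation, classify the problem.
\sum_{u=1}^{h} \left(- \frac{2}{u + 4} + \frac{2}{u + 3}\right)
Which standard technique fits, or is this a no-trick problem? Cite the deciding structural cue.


Diagnosis: telescoping — this sum is a zipper: each term contributes \frac{2}{u + 3} and removes the next index's value, which the following term puts back, closing term by term.


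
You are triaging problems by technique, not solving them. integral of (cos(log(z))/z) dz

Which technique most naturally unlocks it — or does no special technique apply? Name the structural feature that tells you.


Method: u-substitution — collected, the integrand has one factor that is, up to a constant, the derivative of an inner expression the rest depends on — substitute for that inner expression.


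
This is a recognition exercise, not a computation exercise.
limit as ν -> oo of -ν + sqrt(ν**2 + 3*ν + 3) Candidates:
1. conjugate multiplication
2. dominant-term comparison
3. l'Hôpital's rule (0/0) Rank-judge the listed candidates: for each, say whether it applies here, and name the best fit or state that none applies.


Verdict: conjugate multiplication — turning the difference into a conjugate-rationalized ratio makes the limit readable.
- conjugate multiplication — a fit — the right tool for this form.
- dominant-term comparison — this limit is not decided by comparing leading-term growth at infinity.
- l'Hôpital's rule (0/0): no quotient structure at all: the clash is ∞ minus ∞, which rationalizing converts into a tractable ratio.


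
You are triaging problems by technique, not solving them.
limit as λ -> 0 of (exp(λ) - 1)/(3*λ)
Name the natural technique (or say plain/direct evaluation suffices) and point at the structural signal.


Diagnosis: l'Hôpital's rule (0/0) — both numerator and denominator vanish at 0: the genuine 0/0 indeterminate that l'Hôpital exists for. Known elementary limits would finish this too — the rule just bypasses the case analysis.


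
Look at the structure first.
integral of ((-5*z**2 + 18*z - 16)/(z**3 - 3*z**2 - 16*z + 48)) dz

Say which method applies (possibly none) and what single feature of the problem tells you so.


Diagnosis: partial fractions — once z**3 - 3*z**2 - 16*z + 48 is factored, each root contributes a simple-fraction term; integrate them one at a time.


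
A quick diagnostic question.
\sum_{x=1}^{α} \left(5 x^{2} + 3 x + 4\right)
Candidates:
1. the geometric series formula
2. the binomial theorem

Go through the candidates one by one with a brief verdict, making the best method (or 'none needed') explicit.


Technique: no special technique — Faulhaber territory: sum each constant-multiple power of x with its closed-form formula, no trick required.
- the geometric series formula: no single multiplier carries one term to the next throughout the sum.
- the binomial theorem: no binomial coefficients pair up with complementary powers here.


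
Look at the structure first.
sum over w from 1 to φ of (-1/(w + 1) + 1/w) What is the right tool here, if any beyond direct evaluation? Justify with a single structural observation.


Method: telescoping — spot the paired structure — each term adds 1/w and subtracts its successor value, which the next term restores: the definition of a telescoping chain.


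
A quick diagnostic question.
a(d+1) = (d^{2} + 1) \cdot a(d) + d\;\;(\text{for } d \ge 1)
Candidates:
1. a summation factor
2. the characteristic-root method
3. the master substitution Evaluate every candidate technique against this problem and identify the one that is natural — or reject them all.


Best approach: a summation factor — rescale the sequence by the product of the weights d^{2} + 1 so far — the recurrence collapses to a plain running sum.
- a summation factor: yes, a natural case for it.
- the characteristic-root method: the coefficients change with the index, which the root method cannot absorb.
- the master substitution: there is no divide-the-index recursive argument.


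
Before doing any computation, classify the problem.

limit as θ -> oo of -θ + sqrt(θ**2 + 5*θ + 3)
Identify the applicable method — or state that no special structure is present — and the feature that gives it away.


Method: conjugate multiplication — infinity minus infinity with a radical in play — multiply by the conjugate so the divergences of sqrt(θ**2 + 5*θ + 3) and θ annihilate.


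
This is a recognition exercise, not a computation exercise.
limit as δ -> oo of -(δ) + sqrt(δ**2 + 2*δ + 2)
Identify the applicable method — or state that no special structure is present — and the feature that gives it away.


Diagnosis: conjugate multiplication — an infinity-minus-infinity difference with a surviving radical — multiply by the conjugate to cancel the divergence.


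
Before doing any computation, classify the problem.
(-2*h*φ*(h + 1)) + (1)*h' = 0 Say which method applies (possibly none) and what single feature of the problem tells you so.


Technique: separation of variables — one side of the product carries the independent variable, the other the unknown — the textbook separation shape. A Bernoulli substitution applies to this equation as given; separation takes the same equation in its displayed form.


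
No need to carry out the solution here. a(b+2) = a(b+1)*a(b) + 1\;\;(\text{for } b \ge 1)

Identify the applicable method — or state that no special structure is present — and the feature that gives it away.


Best approach: no special technique — this one you iterate or analyze qualitatively: the nonlinearity defeats linear solution methods.


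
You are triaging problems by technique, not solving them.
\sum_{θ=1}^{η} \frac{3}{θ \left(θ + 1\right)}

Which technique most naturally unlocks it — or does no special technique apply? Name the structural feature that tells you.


Method: telescoping — one partial-fraction pass turns \frac{3}{θ \left(θ + 1\right)} into a shifted difference, and shifted differences telescope.


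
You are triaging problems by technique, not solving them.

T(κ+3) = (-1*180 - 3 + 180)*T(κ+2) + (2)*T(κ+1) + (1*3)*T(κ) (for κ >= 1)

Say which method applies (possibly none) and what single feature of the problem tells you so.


Diagnosis: the characteristic-root method — the recurrence treats every index alike (constant coefficients, no forcing) — precisely the regime where r^κ trials close it.


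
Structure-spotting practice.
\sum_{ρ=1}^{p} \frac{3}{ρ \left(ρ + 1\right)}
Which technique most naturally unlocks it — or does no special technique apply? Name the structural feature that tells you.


Best approach: telescoping — rewrite \frac{3}{ρ \left(ρ + 1\right)} as simple fractions and successive terms eat each other — only the edges survive.


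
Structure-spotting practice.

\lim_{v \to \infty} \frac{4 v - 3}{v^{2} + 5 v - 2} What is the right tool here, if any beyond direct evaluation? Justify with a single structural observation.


Verdict: dominant-term comparison — divide by the highest power of v present: lower-order terms vanish and the dominant ratio remains. l'Hôpital's at-infinity variant applies to the expression viewed as a single quotient; the leading-term comparison is the direct route.


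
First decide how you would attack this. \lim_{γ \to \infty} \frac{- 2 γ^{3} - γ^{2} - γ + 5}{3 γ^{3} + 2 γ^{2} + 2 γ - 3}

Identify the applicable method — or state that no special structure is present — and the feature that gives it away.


Verdict: dominant-term comparison — growth-rate triage: the leading powers of γ decide the limit, everything else is noise. l'Hôpital's at-infinity variant applies to the expression viewed as a single quotient; the leading-term comparison is the direct route.


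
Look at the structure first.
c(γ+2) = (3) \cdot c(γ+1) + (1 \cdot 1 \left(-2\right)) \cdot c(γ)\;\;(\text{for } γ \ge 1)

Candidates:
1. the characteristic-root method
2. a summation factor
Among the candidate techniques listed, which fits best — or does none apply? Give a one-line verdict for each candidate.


Best approach: the characteristic-root method — no index-dependence in the weights and nothing inhomogeneous: classic characteristic-equation setup.
- the characteristic-root method: yes — fits the structure here.
- a summation factor — a summation factor telescopes one-step recursions; this one carries higher-order memory.


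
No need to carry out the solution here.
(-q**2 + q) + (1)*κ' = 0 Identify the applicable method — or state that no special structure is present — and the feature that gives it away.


Best approach: no special technique — the slope is a pure function of q; integrate both sides and be done.


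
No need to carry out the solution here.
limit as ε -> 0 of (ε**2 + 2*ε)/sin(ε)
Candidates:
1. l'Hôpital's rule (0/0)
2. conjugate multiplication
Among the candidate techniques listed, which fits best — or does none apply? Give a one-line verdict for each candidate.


Verdict: l'Hôpital's rule (0/0) — plug in 0: top and bottom both hit zero, so differentiate each and retry. The standard small-argument limits would also carry it; the rule is the systematic route.
- l'Hôpital's rule (0/0): yes, a natural case for it.
- conjugate multiplication: there are no radicals in tension whose conjugate would simplify matters.


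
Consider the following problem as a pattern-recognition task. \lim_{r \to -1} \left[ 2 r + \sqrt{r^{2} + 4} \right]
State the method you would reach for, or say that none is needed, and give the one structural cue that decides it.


Best approach: no special technique — no vanishing denominator and no indeterminate clash at the point — evaluation is immediate.


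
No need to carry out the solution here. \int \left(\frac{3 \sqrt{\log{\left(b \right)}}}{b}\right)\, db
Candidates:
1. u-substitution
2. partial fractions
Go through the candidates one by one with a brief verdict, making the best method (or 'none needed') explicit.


Best approach: u-substitution — collected, the integrand has one factor that is, up to a constant, the derivative of an inner expression the rest depends on — substitute for that inner expression.
- u-substitution: yes — fits the structure here.
- partial fractions — the expression is not a ratio of polynomials that decomposes further.


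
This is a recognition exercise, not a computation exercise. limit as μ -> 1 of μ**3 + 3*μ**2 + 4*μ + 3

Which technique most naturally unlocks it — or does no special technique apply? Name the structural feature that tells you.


Best approach: no special technique — the expression is continuous at 1 — substitute and evaluate; no indeterminate form appears.


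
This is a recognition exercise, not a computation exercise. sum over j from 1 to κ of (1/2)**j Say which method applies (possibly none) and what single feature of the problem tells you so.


Method: the geometric series formula — term-over-term division gives 1/2 every time — index-free ratio, geometric sum formula applies.


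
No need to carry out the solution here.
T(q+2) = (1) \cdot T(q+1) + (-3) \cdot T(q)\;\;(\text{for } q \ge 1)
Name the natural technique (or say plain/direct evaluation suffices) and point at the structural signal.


Best approach: the characteristic-root method — fixed numeric weights on consecutive terms and no forcing term added: the root method in its home territory.


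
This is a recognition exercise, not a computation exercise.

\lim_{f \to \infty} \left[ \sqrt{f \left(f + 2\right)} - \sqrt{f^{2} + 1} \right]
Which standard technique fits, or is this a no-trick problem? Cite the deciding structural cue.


Method: conjugate multiplication — an infinity-minus-infinity difference with a surviving radical — multiply by the conjugate to cancel the divergence.


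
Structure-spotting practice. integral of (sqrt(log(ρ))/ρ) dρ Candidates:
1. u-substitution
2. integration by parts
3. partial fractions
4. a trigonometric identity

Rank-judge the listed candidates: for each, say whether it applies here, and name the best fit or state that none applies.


Technique: u-substitution — collected, the integrand has one factor that is, up to a constant, the derivative of an inner expression the rest depends on — substitute for that inner expression.
- u-substitution — applicable, and directly so.
- integration by parts — there is no nonconstant-polynomial-times-kernel split with an exp, sine, cosine (degree-1 argument), or logarithm partner.
- partial fractions: there is no rational-function structure to decompose.
- a trigonometric identity: there is no trigonometric structure at all — the integrand carries no sine or cosine to rewrite.


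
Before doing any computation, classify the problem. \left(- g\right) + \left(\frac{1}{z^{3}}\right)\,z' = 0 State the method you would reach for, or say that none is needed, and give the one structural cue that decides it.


Method: separation of variables — a product of single-variable factors, g and z^{3} — the textbook separable form. The equation is exact as it stands too — a potential function exists — though separation reads the split structure directly.


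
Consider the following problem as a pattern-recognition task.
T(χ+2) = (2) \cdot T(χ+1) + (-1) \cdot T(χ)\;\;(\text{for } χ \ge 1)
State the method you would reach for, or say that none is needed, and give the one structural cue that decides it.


Best approach: the characteristic-root method — the recurrence is linear and homogeneous with constant coefficients, so the ansatz r^χ turns it into a polynomial equation for r.


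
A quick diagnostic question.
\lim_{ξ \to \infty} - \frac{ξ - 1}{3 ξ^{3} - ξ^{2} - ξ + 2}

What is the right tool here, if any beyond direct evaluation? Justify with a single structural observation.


Technique: dominant-term comparison — at large ξ only the top-degree terms survive; compare the leading terms and the limit falls out. Viewed as a single quotient this is an ∞/∞ form — an at-infinity application of l'Hôpital's rule would also resolve it; comparing leading growth reads the answer without differentiating.


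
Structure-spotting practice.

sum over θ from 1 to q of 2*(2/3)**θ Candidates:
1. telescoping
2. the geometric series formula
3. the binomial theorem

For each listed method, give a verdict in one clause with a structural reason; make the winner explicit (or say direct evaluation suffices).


Method: the geometric series formula — term-over-term division gives 2/3 every time — index-free ratio, geometric sum formula applies.
- telescoping — neither a shifted-difference shape nor integer-spaced poles are present.
- the geometric series formula: a fit — the right tool for this form.
- the binomial theorem — no binomial coefficients pair up with complementary powers here.


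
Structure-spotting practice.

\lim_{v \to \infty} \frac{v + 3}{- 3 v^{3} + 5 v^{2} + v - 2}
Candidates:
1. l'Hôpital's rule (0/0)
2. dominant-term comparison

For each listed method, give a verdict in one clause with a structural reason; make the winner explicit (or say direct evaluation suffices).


Best approach: dominant-term comparison — divide by the highest power of v present: lower-order terms vanish and the dominant ratio remains.
- l'Hôpital's rule (0/0) — no 0/0 form appears: written as one quotient, top and bottom both grow without bound, and the ratio is decided by their leading terms.
- dominant-term comparison: applies; the problem has the shape this method handles.


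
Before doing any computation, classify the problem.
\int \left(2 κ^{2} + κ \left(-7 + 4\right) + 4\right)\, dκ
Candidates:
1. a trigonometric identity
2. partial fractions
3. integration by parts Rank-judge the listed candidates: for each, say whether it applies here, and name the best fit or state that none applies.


Technique: no special technique — nothing composite, nothing rational, nothing trigonometric — each constant-multiple power of κ integrates by the power rule alone.
- a trigonometric identity: there is no trigonometric structure at all — the integrand carries no sine or cosine to rewrite.
- partial fractions: the expression is not a ratio of polynomials that decomposes further.
- integration by parts — parts would only shuffle a directly integrable integrand.


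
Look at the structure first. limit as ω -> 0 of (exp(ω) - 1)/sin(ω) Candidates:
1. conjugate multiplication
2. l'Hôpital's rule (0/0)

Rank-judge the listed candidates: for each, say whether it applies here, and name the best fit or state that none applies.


Verdict: l'Hôpital's rule (0/0) — plug in 0: top and bottom both hit zero, so differentiate each and retry. The standard small-argument limits would also carry it; the rule is the systematic route.
- conjugate multiplication — there are no radicals in tension whose conjugate would simplify matters.
- l'Hôpital's rule (0/0): applicable, and directly so.


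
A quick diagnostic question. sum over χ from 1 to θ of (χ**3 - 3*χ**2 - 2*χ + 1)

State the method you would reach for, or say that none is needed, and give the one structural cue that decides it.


Verdict: no special technique — the sum is polynomial through and through; closed forms for each power of χ finish it directly.


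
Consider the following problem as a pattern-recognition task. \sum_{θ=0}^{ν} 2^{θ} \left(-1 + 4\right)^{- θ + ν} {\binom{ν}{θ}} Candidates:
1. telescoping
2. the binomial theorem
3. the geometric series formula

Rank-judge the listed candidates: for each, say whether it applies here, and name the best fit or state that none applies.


Verdict: the binomial theorem — the summand is term θ of a binomial expansion in 2 and (-1 + 4); the whole sum is a single power.
- telescoping — neither a shifted-difference shape nor integer-spaced poles are present.
- the binomial theorem — yes — fits the structure here.
- the geometric series formula — no single multiplier carries one term to the next throughout the sum.


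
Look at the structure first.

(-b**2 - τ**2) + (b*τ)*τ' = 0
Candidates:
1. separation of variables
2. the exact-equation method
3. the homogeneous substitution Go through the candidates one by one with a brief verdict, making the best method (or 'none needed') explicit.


Verdict: the homogeneous substitution — the slope's numerator and denominator have matching total degree, so it depends only on τ/b and the ratio substitution collapses it. A Bernoulli rewrite works here as the equation stands — the homogeneous substitution is the more immediate reading.
- separation of variables: no algebra isolates the independent variable on one side and the unknown on the other.
- the exact-equation method: the mixed partial derivatives differ, so the left side is not a total differential.
- the homogeneous substitution — yes, a natural case for it.


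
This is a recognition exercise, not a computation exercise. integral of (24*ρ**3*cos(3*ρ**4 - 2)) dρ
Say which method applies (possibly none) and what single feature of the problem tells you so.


Verdict: u-substitution — viewed as a product, the integrand is a composition evaluated at 3*ρ**4 - 2 times (a constant multiple of) that inner expression's derivative, so u = 3*ρ**4 - 2 makes it elementary.


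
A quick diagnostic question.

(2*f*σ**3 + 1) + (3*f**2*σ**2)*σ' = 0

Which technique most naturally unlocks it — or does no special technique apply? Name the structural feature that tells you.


Diagnosis: the exact-equation method — take the mixed partials of 2*f*σ**3 + 1 and 3*f**2*σ**2: they are equal, which certifies an exact differential.


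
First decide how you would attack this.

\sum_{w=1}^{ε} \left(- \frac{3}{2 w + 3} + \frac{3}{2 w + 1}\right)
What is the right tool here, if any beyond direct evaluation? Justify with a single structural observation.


Best approach: telescoping — write out three consecutive terms and watch the interior cancel: the advanced copy one term subtracts reappears as the very next term's leading piece, pair after pair.


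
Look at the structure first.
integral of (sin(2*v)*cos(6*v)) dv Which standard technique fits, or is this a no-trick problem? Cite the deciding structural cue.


Diagnosis: a trigonometric identity — split sin(2*v)*cos(6*v) with the angle-addition identities: the resulting sum integrates term by term.


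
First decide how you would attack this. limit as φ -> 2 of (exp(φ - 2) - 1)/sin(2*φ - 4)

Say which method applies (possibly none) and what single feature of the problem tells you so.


Method: l'Hôpital's rule (0/0) — the 0/0 form at 2 is the signature situation for l'Hôpital's rule. The standard small-argument limits would also carry it; the rule is the systematic route.


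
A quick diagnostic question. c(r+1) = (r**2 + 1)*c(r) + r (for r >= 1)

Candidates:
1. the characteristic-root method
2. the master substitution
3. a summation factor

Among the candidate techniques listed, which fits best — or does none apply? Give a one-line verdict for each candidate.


Verdict: a summation factor — because the multiplier r**2 + 1 is index-dependent, divide through by its running product and sum the resulting differences.
- the characteristic-root method: the coefficients vary with the index, breaking the constant-coefficient structure the method needs.
- the master substitution — this is shift-type recursion, outside the divide-and-conquer template.
- a summation factor — yes, a natural case for it.


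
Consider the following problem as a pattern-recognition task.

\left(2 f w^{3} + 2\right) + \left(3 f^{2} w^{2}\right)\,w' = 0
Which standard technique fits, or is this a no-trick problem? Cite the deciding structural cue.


Verdict: the exact-equation method — 2 f w^{3} + 2 and 3 f^{2} w^{2} pass the exactness check on the nose, so no integrating factor in f or w is needed at all.


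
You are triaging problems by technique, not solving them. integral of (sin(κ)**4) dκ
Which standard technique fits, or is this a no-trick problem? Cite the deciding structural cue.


Method: a trigonometric identity — sin(κ)**4 carries an even exponent — trade it for double-angle cosines before integrating.


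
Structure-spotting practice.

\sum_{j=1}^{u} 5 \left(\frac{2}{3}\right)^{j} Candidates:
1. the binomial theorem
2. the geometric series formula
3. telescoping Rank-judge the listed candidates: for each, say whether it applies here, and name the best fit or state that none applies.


Best approach: the geometric series formula — each summand is the previous one scaled by \frac{2}{3}; that constant multiplier is itself the geometric structure.
- the binomial theorem — the terms do not reassemble into a binomial power.
- the geometric series formula — yes — fits the structure here.
- telescoping — the terms as presented offer no neighboring cancellation — a telescoping rewrite may exist, but the displayed structure does not hand one over.


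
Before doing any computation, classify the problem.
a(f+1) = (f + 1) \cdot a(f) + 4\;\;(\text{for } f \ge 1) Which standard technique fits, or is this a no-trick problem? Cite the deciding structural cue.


Method: a summation factor — one step of memory with a weight f + 1 that changes as the index grows — the summation-factor construction is built for this.


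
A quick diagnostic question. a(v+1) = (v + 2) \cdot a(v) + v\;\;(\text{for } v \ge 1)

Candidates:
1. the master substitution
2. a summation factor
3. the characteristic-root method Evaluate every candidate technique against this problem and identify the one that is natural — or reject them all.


Verdict: a summation factor — it is first-order linear but the coefficient v + 2 depends on the index, so multiply through by a summation factor to telescope it.
- the master substitution: there is no divide-the-index recursive argument.
- a summation factor — a fit — the right tool for this form.
- the characteristic-root method: the coefficients change with the index, which the root method cannot absorb.


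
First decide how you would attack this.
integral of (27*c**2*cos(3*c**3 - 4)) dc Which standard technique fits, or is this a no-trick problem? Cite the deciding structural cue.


Technique: u-substitution — everything non-trivial happens through the inner expression 3*c**3 - 4, and its derivative accounts for the remaining factor up to a constant, so set u = 3*c**3 - 4.


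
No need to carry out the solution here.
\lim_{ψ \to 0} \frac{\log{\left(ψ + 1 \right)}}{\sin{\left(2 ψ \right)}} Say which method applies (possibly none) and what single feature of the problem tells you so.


Best approach: l'Hôpital's rule (0/0) — the 0/0 form at 0 is the signature situation for l'Hôpital's rule. A local series expansion at the point resolves it as well; the rule is the packaged version of that step.


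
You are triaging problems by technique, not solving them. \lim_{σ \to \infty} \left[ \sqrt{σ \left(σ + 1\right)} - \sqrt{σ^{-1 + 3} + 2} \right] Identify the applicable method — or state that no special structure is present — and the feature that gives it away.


Verdict: conjugate multiplication — \sqrt{σ \left(σ + 1\right)} and \sqrt{σ^{-1 + 3} + 2} both blow up, but their difference is tame once the conjugate rationalizes it.


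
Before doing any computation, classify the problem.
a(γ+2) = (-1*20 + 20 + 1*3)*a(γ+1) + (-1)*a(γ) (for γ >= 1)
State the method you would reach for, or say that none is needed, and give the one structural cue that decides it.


Diagnosis: the characteristic-root method — shift-invariance with fixed coefficients calls for exponential trials; the characteristic polynomial finds every r^γ.


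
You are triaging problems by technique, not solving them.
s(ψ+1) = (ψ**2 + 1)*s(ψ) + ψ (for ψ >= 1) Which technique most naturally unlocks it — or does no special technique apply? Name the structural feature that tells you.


Verdict: a summation factor — because the multiplier ψ**2 + 1 is index-dependent, divide through by its running product and sum the resulting differences.


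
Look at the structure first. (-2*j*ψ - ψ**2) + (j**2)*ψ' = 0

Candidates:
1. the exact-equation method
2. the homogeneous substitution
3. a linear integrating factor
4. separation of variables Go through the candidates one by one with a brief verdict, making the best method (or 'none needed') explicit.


Method: the homogeneous substitution — solved for the derivative, the right side is unchanged under scaling j and ψ together — it depends only on the ratio ψ/j, so substitute a single ratio variable. A Bernoulli rewrite works here as the equation stands — the homogeneous substitution is the more immediate reading.
- the exact-equation method: the mixed partial derivatives differ, so the left side is not a total differential.
- the homogeneous substitution — applicable, and directly so.
- a linear integrating factor — a nonlinear term in the unknown puts this outside the integrating-factor template.
- separation of variables: no division isolates the independent variable from the unknown.


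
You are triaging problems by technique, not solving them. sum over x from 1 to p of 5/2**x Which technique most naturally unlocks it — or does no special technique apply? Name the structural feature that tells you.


Verdict: the geometric series formula — consecutive terms stand in a fixed index-free ratio — the geometric sum formula closes it.


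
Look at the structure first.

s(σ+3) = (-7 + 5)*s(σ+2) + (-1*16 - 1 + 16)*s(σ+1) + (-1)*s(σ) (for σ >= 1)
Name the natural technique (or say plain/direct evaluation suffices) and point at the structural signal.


Technique: the characteristic-root method — shift-invariance with fixed coefficients calls for exponential trials; the characteristic polynomial finds every r^σ.


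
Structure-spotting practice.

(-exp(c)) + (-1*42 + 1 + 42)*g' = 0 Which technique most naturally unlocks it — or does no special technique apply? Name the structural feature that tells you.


Diagnosis: no special technique — solved for the derivative, g never appears on the right — this is a direct integration in c, not a differential-equations problem at heart.


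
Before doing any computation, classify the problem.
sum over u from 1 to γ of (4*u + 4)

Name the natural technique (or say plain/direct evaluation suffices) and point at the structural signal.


Technique: no special technique — Faulhaber territory: sum each constant-multiple power of u with its closed-form formula, no trick required.


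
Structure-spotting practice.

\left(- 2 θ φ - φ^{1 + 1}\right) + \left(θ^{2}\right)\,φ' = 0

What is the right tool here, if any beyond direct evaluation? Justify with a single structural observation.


Best approach: the homogeneous substitution — the slope's numerator and denominator share total degree; set v = φ/θ and the equation drops to separable form. This doubles as a Bernoulli equation in the unknown as written; the homogeneous route needs no setup at all.


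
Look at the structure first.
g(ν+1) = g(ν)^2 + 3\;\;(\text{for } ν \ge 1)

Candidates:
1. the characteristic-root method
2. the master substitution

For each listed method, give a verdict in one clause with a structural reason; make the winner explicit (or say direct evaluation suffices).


Technique: no special technique — the map from one term to the next is curved, not linear, so linear closed-form machinery does not attach.
- the characteristic-root method — nonlinearity rules out exponential-mode superposition from the start.
- the master substitution — no fixed divisor shrinks the index between calls.


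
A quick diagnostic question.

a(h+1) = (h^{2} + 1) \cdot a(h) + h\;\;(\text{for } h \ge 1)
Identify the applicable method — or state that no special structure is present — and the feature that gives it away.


Best approach: a summation factor — with the index-dependent coefficient h^{2} + 1, dividing by the cumulative product turns the left side into a pure difference.


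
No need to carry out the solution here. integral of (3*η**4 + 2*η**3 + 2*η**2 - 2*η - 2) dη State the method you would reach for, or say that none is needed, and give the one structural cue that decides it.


Diagnosis: no special technique — a term-by-term power-rule job in η; no substitution or rearrangement earns its keep here.


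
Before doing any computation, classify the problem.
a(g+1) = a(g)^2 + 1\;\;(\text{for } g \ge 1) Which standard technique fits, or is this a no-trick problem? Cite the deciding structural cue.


Best approach: no special technique — the new term depends nonlinearly on the old ones, which disqualifies every superposition-based technique.


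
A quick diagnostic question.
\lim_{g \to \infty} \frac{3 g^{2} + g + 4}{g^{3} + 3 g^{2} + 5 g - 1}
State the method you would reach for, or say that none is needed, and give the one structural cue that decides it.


Diagnosis: dominant-term comparison — divide by the highest power of g present: lower-order terms vanish and the dominant ratio remains. As a single quotient, the ∞/∞ shape would yield to repeated differentiation as well — the growth comparison gets there in one look.


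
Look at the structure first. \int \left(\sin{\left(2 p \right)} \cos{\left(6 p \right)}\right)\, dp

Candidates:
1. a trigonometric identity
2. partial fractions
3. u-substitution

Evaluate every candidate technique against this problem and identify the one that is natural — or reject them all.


Verdict: a trigonometric identity — \sin{\left(2 p \right)} \cos{\left(6 p \right)} is a beat pattern — rewrite the product as a sum of single-frequency waves before integrating.
- a trigonometric identity — applicable, and directly so.
- partial fractions — the expression is not a ratio of polynomials that decomposes further.
- u-substitution — no subexpression of the integrand serves as a whole-integral substitution inner — individual terms may offer their own, but none carries its derivative as a factor of the full integrand; a working change of variable would have to be constructed from outside the expression.


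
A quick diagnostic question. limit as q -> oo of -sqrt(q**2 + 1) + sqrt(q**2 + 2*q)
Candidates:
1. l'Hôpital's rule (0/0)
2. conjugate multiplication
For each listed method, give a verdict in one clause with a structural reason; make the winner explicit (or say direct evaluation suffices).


Diagnosis: conjugate multiplication — the difference sqrt(q**2 + 2*q) - sqrt(q**2 + 1) is an ∞ − ∞ stalemate; its conjugate partner breaks the tie.
- l'Hôpital's rule (0/0): the expression is a difference driving to ∞ − ∞, not a 0/0 quotient — there is no ratio for the rule to differentiate.
- conjugate multiplication: applicable, and directly so.


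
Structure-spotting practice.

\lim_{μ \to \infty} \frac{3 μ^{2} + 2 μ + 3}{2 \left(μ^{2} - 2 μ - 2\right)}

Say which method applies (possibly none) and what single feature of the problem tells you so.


Method: dominant-term comparison — as μ grows, only the highest-degree terms matter — compare leading terms and read the limit off. Viewed as a single quotient this is an ∞/∞ form — an at-infinity application of l'Hôpital's rule would also resolve it; comparing leading growth reads the answer without differentiating.


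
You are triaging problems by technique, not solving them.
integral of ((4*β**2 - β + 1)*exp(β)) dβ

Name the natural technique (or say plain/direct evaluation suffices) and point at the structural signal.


Method: integration by parts — 4*β**2 - β + 1 dies after finitely many derivatives while exp(β) cycles under integration — the tabular/parts setup.


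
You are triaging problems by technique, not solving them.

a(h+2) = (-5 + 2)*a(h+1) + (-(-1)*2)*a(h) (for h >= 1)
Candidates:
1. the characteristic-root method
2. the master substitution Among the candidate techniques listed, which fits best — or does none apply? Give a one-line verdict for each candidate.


Method: the characteristic-root method — no index-dependence in the weights and nothing inhomogeneous: classic characteristic-equation setup.
- the characteristic-root method: a fit — the right tool for this form.
- the master substitution: with no divided-index recursive call, reindexing by powers of a base buys nothing.
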